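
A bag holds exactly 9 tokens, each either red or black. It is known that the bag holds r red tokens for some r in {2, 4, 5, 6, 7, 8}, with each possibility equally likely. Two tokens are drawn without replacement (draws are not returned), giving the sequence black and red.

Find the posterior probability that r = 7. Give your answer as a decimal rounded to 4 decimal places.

0.1489

The likelihood of the observed sequence under each hypothesis: P(data | r = 2) = (7/9)(2/8) = 7/36; P(data | r = 4) = (5/9)(4/8) = 5/18; P(data | r = 5) = (4/9)(5/8) = 5/18; P(data | r = 6) = (3/9)(6/8) = 1/4; P(data | r = 7) = (2/9)(7/8) = 7/36; P(data | r = 8) = (1/9)(8/8) = 1/9.
The prior-weighted likelihoods are 1/6 · 7/36 = 7/216, 1/6 · 5/18 = 5/108, 1/6 · 5/18 = 5/108, 1/6 · 1/4 = 1/24, 1/6 · 7/36 = 7/216, 1/6 · 1/9 = 1/54; summing to 47/216.
Therefore the posterior P(r = 7 | data) = (7/216) / (47/216) = 7/47.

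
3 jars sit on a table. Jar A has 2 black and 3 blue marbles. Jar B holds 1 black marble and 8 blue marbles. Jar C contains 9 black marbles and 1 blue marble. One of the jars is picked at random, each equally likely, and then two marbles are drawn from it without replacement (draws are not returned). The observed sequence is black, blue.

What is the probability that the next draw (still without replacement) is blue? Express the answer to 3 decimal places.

0.609

Compute the likelihood of the observed sequence for each case: P(data | jar A) = (2/5)(3/4) = 3/10; P(data | jar B) = (1/9)(8/8) = 1/9; P(data | jar C) = (9/10)(1/9) = 1/10.
Weighting by the prior gives 1/3 · 3/10 = 1/10, 1/3 · 1/9 = 1/27, 1/3 · 1/10 = 1/30; with total 23/135.
Dividing through by the total gives posterior P(jar A | data) = 27/46, P(jar B | data) = 5/23, P(jar C | data) = 9/46.
The predictive probability is P(blue next | data) = (2/3)(27/46) + (1)(5/23) + (0)(9/46) = 14/23.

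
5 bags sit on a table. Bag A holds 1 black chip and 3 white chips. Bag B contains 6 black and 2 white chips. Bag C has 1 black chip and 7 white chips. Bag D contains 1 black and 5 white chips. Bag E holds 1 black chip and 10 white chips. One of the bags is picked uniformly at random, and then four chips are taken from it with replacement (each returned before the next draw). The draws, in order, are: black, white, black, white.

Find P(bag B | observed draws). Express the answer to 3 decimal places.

For each hypothesis, P(data | H) works out to: P(data | bag A) = (1/4)(3/4)(1/4)(3/4) = 0.035156; P(data | bag B) = (6/8)(2/8)(6/8)(2/8) = 0.035156; P(data | bag C) = (1/8)(7/8)(1/8)(7/8) = 0.011963; P(data | bag D) = (1/6)(5/6)(1/6)(5/6) = 0.01929; P(data | bag E) = (1/11)(10/11)(1/11)(10/11) = 0.0068301.
The prior-weighted likelihoods are 1/5 · 0.035156 = 0.0070313, 1/5 · 0.035156 = 0.0070313, 1/5 · 0.011963 = 0.0023926, 1/5 · 0.01929 = 0.003858, 1/5 · 0.0068301 = 0.001366; summing to 0.021679.
By Bayes' rule, P(bag B | data) = (0.0070313) / (0.021679) = 0.32433.

0.324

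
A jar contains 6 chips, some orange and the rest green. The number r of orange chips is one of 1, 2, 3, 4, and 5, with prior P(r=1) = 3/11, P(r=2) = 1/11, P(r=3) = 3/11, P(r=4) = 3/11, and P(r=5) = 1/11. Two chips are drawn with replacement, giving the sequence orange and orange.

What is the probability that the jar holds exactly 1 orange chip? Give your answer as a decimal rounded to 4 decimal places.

For each hypothesis, P(data | H) works out to: P(data | r = 1) = (1/6)(1/6) = 1/36; P(data | r = 2) = (2/6)(2/6) = 1/9; P(data | r = 3) = (3/6)(3/6) = 1/4; P(data | r = 4) = (4/6)(4/6) = 4/9; P(data | r = 5) = (5/6)(5/6) = 25/36.
Weighting by the prior gives 3/11 · 1/36 = 1/132, 1/11 · 1/9 = 1/99, 3/11 · 1/4 = 3/44, 3/11 · 4/9 = 4/33, 1/11 · 25/36 = 25/396; these sum to 107/396.
So P(r = 1 | data) = (1/132) / (107/396) = 3/107.

0.0280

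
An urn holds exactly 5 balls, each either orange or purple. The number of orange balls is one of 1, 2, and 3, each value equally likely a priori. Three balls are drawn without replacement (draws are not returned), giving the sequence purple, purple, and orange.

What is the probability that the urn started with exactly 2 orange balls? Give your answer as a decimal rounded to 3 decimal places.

The likelihood of the observed sequence under each hypothesis: P(data | r = 1) = (4/5)(3/4)(1/3) = 1/5; P(data | r = 2) = (3/5)(2/4)(2/3) = 1/5; P(data | r = 3) = (2/5)(1/4)(3/3) = 1/10.
Multiplying each by its prior: 1/3 · 1/5 = 1/15, 1/3 · 1/5 = 1/15, 1/3 · 1/10 = 1/30; these sum to 1/6.
So P(r = 2 | data) = (1/15) / (1/6) = 2/5.

0.400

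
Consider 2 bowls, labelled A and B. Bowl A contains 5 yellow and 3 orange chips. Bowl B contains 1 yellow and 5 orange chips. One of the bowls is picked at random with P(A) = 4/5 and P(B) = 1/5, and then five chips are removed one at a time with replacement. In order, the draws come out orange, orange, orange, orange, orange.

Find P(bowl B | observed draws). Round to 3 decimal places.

The likelihood of the observed sequence under each hypothesis: P(data | bowl A) = (3/8)(3/8)(3/8)(3/8)(3/8) = 0.0074158; P(data | bowl B) = (5/6)(5/6)(5/6)(5/6)(5/6) = 0.40188.
Multiplying each by its prior: 4/5 · 0.0074158 = 0.0059326, 1/5 · 0.40188 = 0.080376; these sum to 0.086308.
By Bayes' rule, P(bowl B | data) = (0.080376) / (0.086308) = 0.93126.

0.931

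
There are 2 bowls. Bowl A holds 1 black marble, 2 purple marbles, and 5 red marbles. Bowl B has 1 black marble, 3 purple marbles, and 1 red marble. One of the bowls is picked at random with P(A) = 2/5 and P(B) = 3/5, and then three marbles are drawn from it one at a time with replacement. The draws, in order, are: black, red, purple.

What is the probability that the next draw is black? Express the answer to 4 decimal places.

0.1736

Compute the likelihood of the observed sequence for each case: P(data | bowl A) = (1/8)(5/8)(2/8) = 0.019531; P(data | bowl B) = (1/5)(1/5)(3/5) = 0.024.
The prior-weighted likelihoods are 2/5 · 0.019531 = 0.0078125, 3/5 · 0.024 = 0.0144; summing to 0.022212.
The posterior is then P(bowl A | data) = 0.35172, P(bowl B | data) = 0.64828.
So P(black next | data) = Σ P(black next | H) P(H | data) = (1/8)(0.35172) + (1/5)(0.64828) = 0.17362.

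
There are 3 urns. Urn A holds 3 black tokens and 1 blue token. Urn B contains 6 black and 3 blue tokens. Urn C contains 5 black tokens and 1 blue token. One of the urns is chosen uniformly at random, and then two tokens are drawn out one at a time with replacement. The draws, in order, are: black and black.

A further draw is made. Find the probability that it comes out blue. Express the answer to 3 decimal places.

0.238

For each hypothesis, P(data | H) works out to: P(data | urn A) = (3/4)(3/4) = 9/16; P(data | urn B) = (6/9)(6/9) = 4/9; P(data | urn C) = (5/6)(5/6) = 25/36.
Weighting by the prior gives 1/3 · 9/16 = 3/16, 1/3 · 4/9 = 4/27, 1/3 · 25/36 = 25/108; summing to 245/432.
The posterior is then P(urn A | data) = 81/245, P(urn B | data) = 64/245, P(urn C | data) = 20/49.
The predictive probability is P(blue next | data) = (1/4)(81/245) + (1/3)(64/245) + (1/6)(20/49) = 233/980.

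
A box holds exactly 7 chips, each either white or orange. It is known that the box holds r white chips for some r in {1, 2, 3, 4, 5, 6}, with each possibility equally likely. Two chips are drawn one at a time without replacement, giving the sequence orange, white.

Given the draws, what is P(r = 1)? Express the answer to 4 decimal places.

0.1071

For each hypothesis, P(data | H) works out to: P(data | r = 1) = (6/7)(1/6) = 1/7; P(data | r = 2) = (5/7)(2/6) = 5/21; P(data | r = 3) = (4/7)(3/6) = 2/7; P(data | r = 4) = (3/7)(4/6) = 2/7; P(data | r = 5) = (2/7)(5/6) = 5/21; P(data | r = 6) = (1/7)(6/6) = 1/7.
Multiplying each by its prior: 1/6 · 1/7 = 1/42, 1/6 · 5/21 = 5/126, 1/6 · 2/7 = 1/21, 1/6 · 2/7 = 1/21, 1/6 · 5/21 = 5/126, 1/6 · 1/7 = 1/42; these sum to 2/9.
By Bayes' rule, P(r = 1 | data) = (1/42) / (2/9) = 3/28.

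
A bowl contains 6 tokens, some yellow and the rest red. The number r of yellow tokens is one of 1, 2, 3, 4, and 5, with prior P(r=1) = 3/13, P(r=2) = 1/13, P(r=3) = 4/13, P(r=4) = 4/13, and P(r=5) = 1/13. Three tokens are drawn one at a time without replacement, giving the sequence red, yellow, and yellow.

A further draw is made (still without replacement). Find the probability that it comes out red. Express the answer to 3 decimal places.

0.449

The likelihood of the observed sequence under each hypothesis: P(data | r = 1) = (5/6)(1/5)(0/4) = 0; P(data | r = 2) = (4/6)(2/5)(1/4) = 1/15; P(data | r = 3) = (3/6)(3/5)(2/4) = 3/20; P(data | r = 4) = (2/6)(4/5)(3/4) = 1/5; P(data | r = 5) = (1/6)(5/5)(4/4) = 1/6.
Multiplying each by its prior: 3/13 · 0 = 0, 1/13 · 1/15 = 1/195, 4/13 · 3/20 = 3/65, 4/13 · 1/5 = 4/65, 1/13 · 1/6 = 1/78; these sum to 49/390.
The posterior is then P(r = 1 | data) = 0, P(r = 2 | data) = 2/49, P(r = 3 | data) = 18/49, P(r = 4 | data) = 24/49, P(r = 5 | data) = 5/49.
So P(red next | data) = Σ P(red next | H) P(H | data) = (1)(2/49) + (2/3)(18/49) + (1/3)(24/49) + (0)(5/49) = 22/49.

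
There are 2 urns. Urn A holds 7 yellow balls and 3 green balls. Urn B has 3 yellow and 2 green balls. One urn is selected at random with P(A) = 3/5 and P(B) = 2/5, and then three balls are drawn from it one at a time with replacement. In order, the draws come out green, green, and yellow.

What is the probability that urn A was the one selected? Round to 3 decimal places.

Compute the likelihood of the observed sequence for each case: P(data | urn A) = (3/10)(3/10)(7/10) = 0.063; P(data | urn B) = (2/5)(2/5)(3/5) = 0.096.
Weighting by the prior gives 3/5 · 0.063 = 0.0378, 2/5 · 0.096 = 0.0384; these sum to 0.0762.
Hence P(urn A | data) = (0.0378) / (0.0762) = 0.49606.

0.496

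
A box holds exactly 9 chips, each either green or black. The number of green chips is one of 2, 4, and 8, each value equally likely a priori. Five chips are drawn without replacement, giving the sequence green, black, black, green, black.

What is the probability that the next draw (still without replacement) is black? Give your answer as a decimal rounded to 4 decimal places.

For each hypothesis, P(data | H) works out to: P(data | r = 2) = (2/9)(7/8)(6/7)(1/6)(5/5) = 1/36; P(data | r = 4) = (4/9)(5/8)(4/7)(3/6)(3/5) = 1/21; P(data | r = 8) = (8/9)(1/8)(0/7) = 0.
Weighting by the prior gives 1/3 · 1/36 = 1/108, 1/3 · 1/21 = 1/63, 1/3 · 0 = 0; with total 19/756.
Normalising, the posterior is P(r = 2 | data) = 7/19, P(r = 4 | data) = 12/19, P(r = 8 | data) = 0.
So P(black next | data) = Σ P(black next | H) P(H | data) = (1)(7/19) + (1/2)(12/19) = 13/19.

0.6842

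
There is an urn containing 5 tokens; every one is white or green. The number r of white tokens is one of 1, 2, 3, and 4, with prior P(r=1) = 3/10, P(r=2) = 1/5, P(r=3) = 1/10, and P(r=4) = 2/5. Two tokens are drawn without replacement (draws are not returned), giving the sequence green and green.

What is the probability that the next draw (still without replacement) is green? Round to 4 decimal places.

For each hypothesis, P(data | H) works out to: P(data | r = 1) = (4/5)(3/4) = 3/5; P(data | r = 2) = (3/5)(2/4) = 3/10; P(data | r = 3) = (2/5)(1/4) = 1/10; P(data | r = 4) = (1/5)(0/4) = 0.
Weighting by the prior gives 3/10 · 3/5 = 9/50, 1/5 · 3/10 = 3/50, 1/10 · 1/10 = 1/100, 2/5 · 0 = 0; with total 1/4.
Normalising, the posterior is P(r = 1 | data) = 18/25, P(r = 2 | data) = 6/25, P(r = 3 | data) = 1/25, P(r = 4 | data) = 0.
Averaging over the posterior, P(green next | data) = (2/3)(18/25) + (1/3)(6/25) + (0)(1/25) = 14/25.

0.5600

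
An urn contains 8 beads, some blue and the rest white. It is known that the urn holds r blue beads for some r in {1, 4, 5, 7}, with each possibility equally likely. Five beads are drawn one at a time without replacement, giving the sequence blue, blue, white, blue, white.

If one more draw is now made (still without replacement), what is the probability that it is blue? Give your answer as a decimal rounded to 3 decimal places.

The likelihood of the observed sequence under each hypothesis: P(data | r = 1) = (1/8)(0/7) = 0; P(data | r = 4) = (4/8)(3/7)(4/6)(2/5)(3/4) = 0.042857; P(data | r = 5) = (5/8)(4/7)(3/6)(3/5)(2/4) = 0.053571; P(data | r = 7) = (7/8)(6/7)(1/6)(5/5)(0/4) = 0.
The prior-weighted likelihoods are 1/4 · 0 = 0, 1/4 · 0.042857 = 0.010714, 1/4 · 0.053571 = 0.013393, 1/4 · 0 = 0; these sum to 0.024107.
Normalising, the posterior is P(r = 1 | data) = 0, P(r = 4 | data) = 0.44444, P(r = 5 | data) = 0.55556, P(r = 7 | data) = 0.
So P(blue next | data) = Σ P(blue next | H) P(H | data) = (1/3)(0.44444) + (2/3)(0.55556) = 0.51852.

0.519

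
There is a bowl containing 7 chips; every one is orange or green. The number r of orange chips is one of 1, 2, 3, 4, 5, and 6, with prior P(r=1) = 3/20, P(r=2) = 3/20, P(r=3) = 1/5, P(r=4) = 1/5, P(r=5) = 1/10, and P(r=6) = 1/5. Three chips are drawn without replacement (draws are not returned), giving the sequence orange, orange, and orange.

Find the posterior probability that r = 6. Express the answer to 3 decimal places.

0.667

Under each hypothesis, the probability of the observed sequence is: P(data | r = 1) = (1/7)(0/6) = 0; P(data | r = 2) = (2/7)(1/6)(0/5) = 0; P(data | r = 3) = (3/7)(2/6)(1/5) = 1/35; P(data | r = 4) = (4/7)(3/6)(2/5) = 4/35; P(data | r = 5) = (5/7)(4/6)(3/5) = 2/7; P(data | r = 6) = (6/7)(5/6)(4/5) = 4/7.
Weighting by the prior gives 3/20 · 0 = 0, 3/20 · 0 = 0, 1/5 · 1/35 = 1/175, 1/5 · 4/35 = 4/175, 1/10 · 2/7 = 1/35, 1/5 · 4/7 = 4/35; with total 6/35.
Hence P(r = 6 | data) = (4/35) / (6/35) = 2/3.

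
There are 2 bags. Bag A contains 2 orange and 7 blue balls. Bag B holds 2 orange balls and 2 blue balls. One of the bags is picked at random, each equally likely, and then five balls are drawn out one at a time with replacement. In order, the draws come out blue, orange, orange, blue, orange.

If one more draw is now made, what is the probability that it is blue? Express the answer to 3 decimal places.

For each hypothesis, P(data | H) works out to: P(data | bag A) = (7/9)(2/9)(2/9)(7/9)(2/9) = 0.0066386; P(data | bag B) = (2/4)(2/4)(2/4)(2/4)(2/4) = 0.03125.
Weighting by the prior gives 1/2 · 0.0066386 = 0.0033193, 1/2 · 0.03125 = 0.015625; with total 0.018944.
Normalising, the posterior is P(bag A | data) = 0.17521, P(bag B | data) = 0.82479.
So P(blue next | data) = Σ P(blue next | H) P(H | data) = (7/9)(0.17521) + (1/2)(0.82479) = 0.54867.

0.549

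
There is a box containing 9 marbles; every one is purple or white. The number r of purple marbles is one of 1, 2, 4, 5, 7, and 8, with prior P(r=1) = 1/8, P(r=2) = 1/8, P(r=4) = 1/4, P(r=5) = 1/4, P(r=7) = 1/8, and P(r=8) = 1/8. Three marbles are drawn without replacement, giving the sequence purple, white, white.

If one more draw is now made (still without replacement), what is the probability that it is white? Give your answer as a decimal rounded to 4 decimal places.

The likelihood of the observed sequence under each hypothesis: P(data | r = 1) = (1/9)(8/8)(7/7) = 1/9; P(data | r = 2) = (2/9)(7/8)(6/7) = 1/6; P(data | r = 4) = (4/9)(5/8)(4/7) = 10/63; P(data | r = 5) = (5/9)(4/8)(3/7) = 5/42; P(data | r = 7) = (7/9)(2/8)(1/7) = 1/36; P(data | r = 8) = (8/9)(1/8)(0/7) = 0.
The prior-weighted likelihoods are 1/8 · 1/9 = 1/72, 1/8 · 1/6 = 1/48, 1/4 · 10/63 = 5/126, 1/4 · 5/42 = 5/168, 1/8 · 1/36 = 1/288, 1/8 · 0 = 0; these sum to 31/288.
Dividing through by the total gives posterior P(r = 1 | data) = 4/31, P(r = 2 | data) = 6/31, P(r = 4 | data) = 80/217, P(r = 5 | data) = 60/217, P(r = 7 | data) = 1/31, P(r = 8 | data) = 0.
The predictive probability is P(white next | data) = (1)(4/31) + (5/6)(6/31) + (1/2)(80/217) + (1/3)(60/217) + (0)(1/31) = 123/217.

0.5668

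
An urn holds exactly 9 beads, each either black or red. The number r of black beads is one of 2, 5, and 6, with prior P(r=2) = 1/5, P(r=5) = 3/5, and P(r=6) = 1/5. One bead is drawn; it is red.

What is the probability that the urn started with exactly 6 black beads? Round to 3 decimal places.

0.136

The likelihood of this draw under each hypothesis: P(data | r = 2) = (7/9) = 7/9; P(data | r = 5) = (4/9) = 4/9; P(data | r = 6) = (3/9) = 1/3.
Multiplying each by its prior: 1/5 · 7/9 = 7/45, 3/5 · 4/9 = 4/15, 1/5 · 1/3 = 1/15; with total 22/45.
Hence P(r = 6 | data) = (1/15) / (22/45) = 3/22.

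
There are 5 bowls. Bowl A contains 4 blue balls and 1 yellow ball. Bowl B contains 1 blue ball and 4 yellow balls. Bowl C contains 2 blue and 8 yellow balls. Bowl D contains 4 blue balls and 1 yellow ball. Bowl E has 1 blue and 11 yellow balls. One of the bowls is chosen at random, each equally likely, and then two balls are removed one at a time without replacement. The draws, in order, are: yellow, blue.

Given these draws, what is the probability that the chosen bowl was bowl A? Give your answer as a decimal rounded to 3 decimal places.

0.232

For each hypothesis, P(data | H) works out to: P(data | bowl A) = (1/5)(4/4) = 1/5; P(data | bowl B) = (4/5)(1/4) = 1/5; P(data | bowl C) = (8/10)(2/9) = 8/45; P(data | bowl D) = (1/5)(4/4) = 1/5; P(data | bowl E) = (11/12)(1/11) = 1/12.
The prior-weighted likelihoods are 1/5 · 1/5 = 1/25, 1/5 · 1/5 = 1/25, 1/5 · 8/45 = 8/225, 1/5 · 1/5 = 1/25, 1/5 · 1/12 = 1/60; summing to 31/180.
Hence P(bowl A | data) = (1/25) / (31/180) = 36/155.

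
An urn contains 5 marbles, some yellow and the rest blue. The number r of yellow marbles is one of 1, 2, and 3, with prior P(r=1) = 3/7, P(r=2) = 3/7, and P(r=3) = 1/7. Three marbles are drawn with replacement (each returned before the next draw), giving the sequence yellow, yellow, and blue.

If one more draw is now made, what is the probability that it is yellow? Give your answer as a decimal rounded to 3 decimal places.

0.418

The likelihood of the observed sequence under each hypothesis: P(data | r = 1) = (1/5)(1/5)(4/5) = 4/125; P(data | r = 2) = (2/5)(2/5)(3/5) = 12/125; P(data | r = 3) = (3/5)(3/5)(2/5) = 18/125.
The prior-weighted likelihoods are 3/7 · 4/125 = 12/875, 3/7 · 12/125 = 36/875, 1/7 · 18/125 = 18/875; these sum to 66/875.
Dividing through by the total gives posterior P(r = 1 | data) = 2/11, P(r = 2 | data) = 6/11, P(r = 3 | data) = 3/11.
The predictive probability is P(yellow next | data) = (1/5)(2/11) + (2/5)(6/11) + (3/5)(3/11) = 23/55.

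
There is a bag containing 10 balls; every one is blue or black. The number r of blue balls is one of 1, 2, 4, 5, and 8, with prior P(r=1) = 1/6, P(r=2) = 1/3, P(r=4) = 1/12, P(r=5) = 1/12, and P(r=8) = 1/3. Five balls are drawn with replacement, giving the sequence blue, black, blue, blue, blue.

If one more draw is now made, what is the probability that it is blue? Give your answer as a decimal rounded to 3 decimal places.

Compute the likelihood of the observed sequence for each case: P(data | r = 1) = (1/10)(9/10)(1/10)(1/10)(1/10) = 9e-05; P(data | r = 2) = (2/10)(8/10)(2/10)(2/10)(2/10) = 0.00128; P(data | r = 4) = (4/10)(6/10)(4/10)(4/10)(4/10) = 0.01536; P(data | r = 5) = (5/10)(5/10)(5/10)(5/10)(5/10) = 0.03125; P(data | r = 8) = (8/10)(2/10)(8/10)(8/10)(8/10) = 0.08192.
The prior-weighted likelihoods are 1/6 · 9e-05 = 1.5e-05, 1/3 · 0.00128 = 0.00042667, 1/12 · 0.01536 = 0.00128, 1/12 · 0.03125 = 0.0026042, 1/3 · 0.08192 = 0.027307; these sum to 0.031633.
Normalising, the posterior is P(r = 1 | data) = 0.0004742, P(r = 2 | data) = 0.013488, P(r = 4 | data) = 0.040465, P(r = 5 | data) = 0.082326, P(r = 8 | data) = 0.86325.
So P(blue next | data) = Σ P(blue next | H) P(H | data) = (1/10)(0.0004742) + (1/5)(0.013488) + (2/5)(0.040465) + (1/2)(0.082326) + (4/5)(0.86325) = 0.75069.

0.751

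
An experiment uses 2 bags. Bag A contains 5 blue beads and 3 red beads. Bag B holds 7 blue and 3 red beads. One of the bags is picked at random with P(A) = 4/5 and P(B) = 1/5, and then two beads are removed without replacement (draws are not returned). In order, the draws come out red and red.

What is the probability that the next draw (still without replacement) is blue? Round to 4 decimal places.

0.8389

Under each hypothesis, the probability of the observed sequence is: P(data | bag A) = (3/8)(2/7) = 3/28; P(data | bag B) = (3/10)(2/9) = 1/15.
The prior-weighted likelihoods are 4/5 · 3/28 = 3/35, 1/5 · 1/15 = 1/75; summing to 52/525.
Normalising, the posterior is P(bag A | data) = 45/52, P(bag B | data) = 7/52.
So P(blue next | data) = Σ P(blue next | H) P(H | data) = (5/6)(45/52) + (7/8)(7/52) = 349/416.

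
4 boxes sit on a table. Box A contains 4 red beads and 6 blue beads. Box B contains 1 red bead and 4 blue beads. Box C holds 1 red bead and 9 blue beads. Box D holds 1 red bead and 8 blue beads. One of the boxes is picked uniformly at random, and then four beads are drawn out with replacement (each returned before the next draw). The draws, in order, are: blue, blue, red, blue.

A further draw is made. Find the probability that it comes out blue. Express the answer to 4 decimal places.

Compute the likelihood of the observed sequence for each case: P(data | box A) = (6/10)(6/10)(4/10)(6/10) = 0.0864; P(data | box B) = (4/5)(4/5)(1/5)(4/5) = 0.1024; P(data | box C) = (9/10)(9/10)(1/10)(9/10) = 0.0729; P(data | box D) = (8/9)(8/9)(1/9)(8/9) = 0.078037.
Multiplying each by its prior: 1/4 · 0.0864 = 0.0216, 1/4 · 0.1024 = 0.0256, 1/4 · 0.0729 = 0.018225, 1/4 · 0.078037 = 0.019509; these sum to 0.084934.
The posterior is then P(box A | data) = 0.25431, P(box B | data) = 0.30141, P(box C | data) = 0.21458, P(box D | data) = 0.2297.
So P(blue next | data) = Σ P(blue next | H) P(H | data) = (3/5)(0.25431) + (4/5)(0.30141) + (9/10)(0.21458) + (8/9)(0.2297) = 0.79101.

0.7910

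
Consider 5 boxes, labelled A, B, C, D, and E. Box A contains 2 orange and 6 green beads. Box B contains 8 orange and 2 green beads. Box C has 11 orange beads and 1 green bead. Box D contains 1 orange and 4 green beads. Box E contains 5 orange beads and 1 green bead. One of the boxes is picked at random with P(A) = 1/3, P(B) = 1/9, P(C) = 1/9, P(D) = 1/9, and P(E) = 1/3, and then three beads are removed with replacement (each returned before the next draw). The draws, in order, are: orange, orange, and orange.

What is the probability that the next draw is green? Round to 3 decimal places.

Compute the likelihood of the observed sequence for each case: P(data | box A) = (2/8)(2/8)(2/8) = 0.015625; P(data | box B) = (8/10)(8/10)(8/10) = 0.512; P(data | box C) = (11/12)(11/12)(11/12) = 0.77025; P(data | box D) = (1/5)(1/5)(1/5) = 0.008; P(data | box E) = (5/6)(5/6)(5/6) = 0.5787.
Multiplying each by its prior: 1/3 · 0.015625 = 0.0052083, 1/9 · 0.512 = 0.056889, 1/9 · 0.77025 = 0.085584, 1/9 · 0.008 = 0.00088889, 1/3 · 0.5787 = 0.1929; summing to 0.34147.
Dividing through by the total gives posterior P(box A | data) = 0.015253, P(box B | data) = 0.1666, P(box C | data) = 0.25063, P(box D | data) = 0.0026031, P(box E | data) = 0.56491.
Averaging over the posterior, P(green next | data) = (3/4)(0.015253) + (1/5)(0.1666) + (1/12)(0.25063) + (4/5)(0.0026031) + (1/6)(0.56491) = 0.16188.

0.162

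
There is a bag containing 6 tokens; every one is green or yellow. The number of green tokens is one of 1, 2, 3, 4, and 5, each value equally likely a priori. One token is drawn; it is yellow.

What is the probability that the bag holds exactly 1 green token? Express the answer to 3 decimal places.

0.333

The likelihood of this draw under each hypothesis: P(data | r = 1) = (5/6) = 5/6; P(data | r = 2) = (4/6) = 2/3; P(data | r = 3) = (3/6) = 1/2; P(data | r = 4) = (2/6) = 1/3; P(data | r = 5) = (1/6) = 1/6.
Multiplying each by its prior: 1/5 · 5/6 = 1/6, 1/5 · 2/3 = 2/15, 1/5 · 1/2 = 1/10, 1/5 · 1/3 = 1/15, 1/5 · 1/6 = 1/30; summing to 1/2.
Therefore the posterior P(r = 1 | data) = (1/6) / (1/2) = 1/3.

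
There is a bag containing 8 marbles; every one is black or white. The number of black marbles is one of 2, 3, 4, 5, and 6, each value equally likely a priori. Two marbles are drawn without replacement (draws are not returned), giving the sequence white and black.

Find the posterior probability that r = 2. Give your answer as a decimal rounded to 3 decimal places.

0.171

Under each hypothesis, the probability of the observed sequence is: P(data | r = 2) = (6/8)(2/7) = 3/14; P(data | r = 3) = (5/8)(3/7) = 15/56; P(data | r = 4) = (4/8)(4/7) = 2/7; P(data | r = 5) = (3/8)(5/7) = 15/56; P(data | r = 6) = (2/8)(6/7) = 3/14.
The prior-weighted likelihoods are 1/5 · 3/14 = 3/70, 1/5 · 15/56 = 3/56, 1/5 · 2/7 = 2/35, 1/5 · 15/56 = 3/56, 1/5 · 3/14 = 3/70; these sum to 1/4.
So P(r = 2 | data) = (3/70) / (1/4) = 6/35.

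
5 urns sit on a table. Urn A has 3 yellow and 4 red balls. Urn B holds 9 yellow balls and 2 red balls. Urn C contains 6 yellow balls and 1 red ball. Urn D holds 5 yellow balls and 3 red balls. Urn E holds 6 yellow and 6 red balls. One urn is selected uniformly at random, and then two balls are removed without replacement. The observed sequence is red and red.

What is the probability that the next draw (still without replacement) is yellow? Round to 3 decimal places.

0.651

The likelihood of the observed sequence under each hypothesis: P(data | urn A) = (4/7)(3/6) = 0.28571; P(data | urn B) = (2/11)(1/10) = 0.018182; P(data | urn C) = (1/7)(0/6) = 0; P(data | urn D) = (3/8)(2/7) = 0.10714; P(data | urn E) = (6/12)(5/11) = 0.22727.
The prior-weighted likelihoods are 1/5 · 0.28571 = 0.057143, 1/5 · 0.018182 = 0.0036364, 1/5 · 0 = 0, 1/5 · 0.10714 = 0.021429, 1/5 · 0.22727 = 0.045455; summing to 0.12766.
The posterior is then P(urn A | data) = 0.44761, P(urn B | data) = 0.028484, P(urn C | data) = 0, P(urn D | data) = 0.16785, P(urn E | data) = 0.35605.
The predictive probability is P(yellow next | data) = (3/5)(0.44761) + (1)(0.028484) + (5/6)(0.16785) + (3/5)(0.35605) = 0.65056.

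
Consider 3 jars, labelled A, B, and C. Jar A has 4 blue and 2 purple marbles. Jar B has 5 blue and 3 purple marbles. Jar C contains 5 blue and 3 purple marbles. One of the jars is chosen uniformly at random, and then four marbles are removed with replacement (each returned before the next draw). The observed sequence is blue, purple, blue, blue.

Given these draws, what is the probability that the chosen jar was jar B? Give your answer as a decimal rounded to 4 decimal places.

Under each hypothesis, the probability of the observed sequence is: P(data | jar A) = (4/6)(2/6)(4/6)(4/6) = 0.098765; P(data | jar B) = (5/8)(3/8)(5/8)(5/8) = 0.091553; P(data | jar C) = (5/8)(3/8)(5/8)(5/8) = 0.091553.
Multiplying each by its prior: 1/3 · 0.098765 = 0.032922, 1/3 · 0.091553 = 0.030518, 1/3 · 0.091553 = 0.030518; summing to 0.093957.
Therefore the posterior P(jar B | data) = (0.030518) / (0.093957) = 0.3248.

0.3248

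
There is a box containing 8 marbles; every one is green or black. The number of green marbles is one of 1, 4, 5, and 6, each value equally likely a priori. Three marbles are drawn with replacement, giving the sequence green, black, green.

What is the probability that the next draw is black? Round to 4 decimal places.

Under each hypothesis, the probability of the observed sequence is: P(data | r = 1) = (1/8)(7/8)(1/8) = 0.013672; P(data | r = 4) = (4/8)(4/8)(4/8) = 0.125; P(data | r = 5) = (5/8)(3/8)(5/8) = 0.14648; P(data | r = 6) = (6/8)(2/8)(6/8) = 0.14062.
The prior-weighted likelihoods are 1/4 · 0.013672 = 0.003418, 1/4 · 0.125 = 0.03125, 1/4 · 0.14648 = 0.036621, 1/4 · 0.14062 = 0.035156; with total 0.10645.
Dividing through by the total gives posterior P(r = 1 | data) = 0.03211, P(r = 4 | data) = 0.29358, P(r = 5 | data) = 0.34404, P(r = 6 | data) = 0.33028.
So P(black next | data) = Σ P(black next | H) P(H | data) = (7/8)(0.03211) + (1/2)(0.29358) + (3/8)(0.34404) + (1/4)(0.33028) = 0.38647.

0.3865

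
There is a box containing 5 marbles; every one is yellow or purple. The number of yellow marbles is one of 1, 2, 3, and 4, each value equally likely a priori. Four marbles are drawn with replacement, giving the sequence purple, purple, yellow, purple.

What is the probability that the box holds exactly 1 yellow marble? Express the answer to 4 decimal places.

Compute the likelihood of the observed sequence for each case: P(data | r = 1) = (4/5)(4/5)(1/5)(4/5) = 0.1024; P(data | r = 2) = (3/5)(3/5)(2/5)(3/5) = 0.0864; P(data | r = 3) = (2/5)(2/5)(3/5)(2/5) = 0.0384; P(data | r = 4) = (1/5)(1/5)(4/5)(1/5) = 0.0064.
Multiplying each by its prior: 1/4 · 0.1024 = 0.0256, 1/4 · 0.0864 = 0.0216, 1/4 · 0.0384 = 0.0096, 1/4 · 0.0064 = 0.0016; these sum to 0.0584.
By Bayes' rule, P(r = 1 | data) = (0.0256) / (0.0584) = 0.43836.

0.4384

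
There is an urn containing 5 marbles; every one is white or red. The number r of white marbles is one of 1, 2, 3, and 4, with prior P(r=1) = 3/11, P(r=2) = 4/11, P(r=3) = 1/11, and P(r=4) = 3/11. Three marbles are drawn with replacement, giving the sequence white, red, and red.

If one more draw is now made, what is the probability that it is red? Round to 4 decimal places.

For each hypothesis, P(data | H) works out to: P(data | r = 1) = (1/5)(4/5)(4/5) = 0.128; P(data | r = 2) = (2/5)(3/5)(3/5) = 0.144; P(data | r = 3) = (3/5)(2/5)(2/5) = 0.096; P(data | r = 4) = (4/5)(1/5)(1/5) = 0.032.
Weighting by the prior gives 3/11 · 0.128 = 0.034909, 4/11 · 0.144 = 0.052364, 1/11 · 0.096 = 0.0087273, 3/11 · 0.032 = 0.0087273; with total 0.10473.
The posterior is then P(r = 1 | data) = 0.33333, P(r = 2 | data) = 0.5, P(r = 3 | data) = 0.083333, P(r = 4 | data) = 0.083333.
The predictive probability is P(red next | data) = (4/5)(0.33333) + (3/5)(0.5) + (2/5)(0.083333) + (1/5)(0.083333) = 0.61667.

0.6167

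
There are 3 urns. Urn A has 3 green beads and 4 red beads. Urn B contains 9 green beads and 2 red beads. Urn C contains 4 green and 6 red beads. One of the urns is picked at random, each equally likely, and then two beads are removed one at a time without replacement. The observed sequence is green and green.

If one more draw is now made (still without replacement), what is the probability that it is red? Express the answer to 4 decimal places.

Compute the likelihood of the observed sequence for each case: P(data | urn A) = (3/7)(2/6) = 1/7; P(data | urn B) = (9/11)(8/10) = 36/55; P(data | urn C) = (4/10)(3/9) = 2/15.
Weighting by the prior gives 1/3 · 1/7 = 1/21, 1/3 · 36/55 = 12/55, 1/3 · 2/15 = 2/45; these sum to 215/693.
The posterior is then P(urn A | data) = 0.15349, P(urn B | data) = 0.70326, P(urn C | data) = 0.14326.
So P(red next | data) = Σ P(red next | H) P(H | data) = (4/5)(0.15349) + (2/9)(0.70326) + (3/4)(0.14326) = 0.38651.

0.3865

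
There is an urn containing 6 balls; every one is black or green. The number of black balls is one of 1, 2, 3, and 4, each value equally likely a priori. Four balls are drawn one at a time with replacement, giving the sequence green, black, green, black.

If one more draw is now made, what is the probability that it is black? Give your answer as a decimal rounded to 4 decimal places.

Under each hypothesis, the probability of the observed sequence is: P(data | r = 1) = (5/6)(1/6)(5/6)(1/6) = 0.01929; P(data | r = 2) = (4/6)(2/6)(4/6)(2/6) = 0.049383; P(data | r = 3) = (3/6)(3/6)(3/6)(3/6) = 0.0625; P(data | r = 4) = (2/6)(4/6)(2/6)(4/6) = 0.049383.
Multiplying each by its prior: 1/4 · 0.01929 = 0.0048225, 1/4 · 0.049383 = 0.012346, 1/4 · 0.0625 = 0.015625, 1/4 · 0.049383 = 0.012346; these sum to 0.045139.
Dividing through by the total gives posterior P(r = 1 | data) = 0.10684, P(r = 2 | data) = 0.2735, P(r = 3 | data) = 0.34615, P(r = 4 | data) = 0.2735.
So P(black next | data) = Σ P(black next | H) P(H | data) = (1/6)(0.10684) + (1/3)(0.2735) + (1/2)(0.34615) + (2/3)(0.2735) = 0.46439.

0.4644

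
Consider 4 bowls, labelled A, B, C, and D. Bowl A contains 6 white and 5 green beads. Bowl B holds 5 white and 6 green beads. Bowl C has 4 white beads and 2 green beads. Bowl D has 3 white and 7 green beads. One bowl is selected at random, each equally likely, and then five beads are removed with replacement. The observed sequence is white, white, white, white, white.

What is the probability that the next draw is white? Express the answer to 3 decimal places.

0.613

The likelihood of the observed sequence under each hypothesis: P(data | bowl A) = (6/11)(6/11)(6/11)(6/11)(6/11) = 0.048283; P(data | bowl B) = (5/11)(5/11)(5/11)(5/11)(5/11) = 0.019404; P(data | bowl C) = (4/6)(4/6)(4/6)(4/6)(4/6) = 0.13169; P(data | bowl D) = (3/10)(3/10)(3/10)(3/10)(3/10) = 0.00243.
The prior-weighted likelihoods are 1/4 · 0.048283 = 0.012071, 1/4 · 0.019404 = 0.0048509, 1/4 · 0.13169 = 0.032922, 1/4 · 0.00243 = 0.0006075; with total 0.050451.
Normalising, the posterior is P(bowl A | data) = 0.23926, P(bowl B | data) = 0.096152, P(bowl C | data) = 0.65255, P(bowl D | data) = 0.012041.
So P(white next | data) = Σ P(white next | H) P(H | data) = (6/11)(0.23926) + (5/11)(0.096152) + (2/3)(0.65255) + (3/10)(0.012041) = 0.61285.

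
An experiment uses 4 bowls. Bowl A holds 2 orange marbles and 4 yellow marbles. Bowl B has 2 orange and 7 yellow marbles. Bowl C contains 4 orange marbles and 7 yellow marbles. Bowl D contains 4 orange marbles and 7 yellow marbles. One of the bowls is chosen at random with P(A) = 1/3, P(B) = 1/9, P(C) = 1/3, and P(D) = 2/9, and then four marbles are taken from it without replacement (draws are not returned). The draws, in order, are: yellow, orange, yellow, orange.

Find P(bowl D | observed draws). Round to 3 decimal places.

0.233

Under each hypothesis, the probability of the observed sequence is: P(data | bowl A) = (4/6)(2/5)(3/4)(1/3) = 0.066667; P(data | bowl B) = (7/9)(2/8)(6/7)(1/6) = 0.027778; P(data | bowl C) = (7/11)(4/10)(6/9)(3/8) = 0.063636; P(data | bowl D) = (7/11)(4/10)(6/9)(3/8) = 0.063636.
Weighting by the prior gives 1/3 · 0.066667 = 0.022222, 1/9 · 0.027778 = 0.0030864, 1/3 · 0.063636 = 0.021212, 2/9 · 0.063636 = 0.014141; summing to 0.060662.
Therefore the posterior P(bowl D | data) = (0.014141) / (0.060662) = 0.23312.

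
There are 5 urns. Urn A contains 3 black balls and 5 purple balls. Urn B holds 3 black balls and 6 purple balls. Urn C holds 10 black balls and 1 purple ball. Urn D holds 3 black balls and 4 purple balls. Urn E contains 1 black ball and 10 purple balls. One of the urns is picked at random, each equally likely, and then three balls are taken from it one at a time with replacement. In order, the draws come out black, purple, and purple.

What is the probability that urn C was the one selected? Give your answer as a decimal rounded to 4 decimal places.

The likelihood of the observed sequence under each hypothesis: P(data | urn A) = (3/8)(5/8)(5/8) = 0.14648; P(data | urn B) = (3/9)(6/9)(6/9) = 0.14815; P(data | urn C) = (10/11)(1/11)(1/11) = 0.0075131; P(data | urn D) = (3/7)(4/7)(4/7) = 0.13994; P(data | urn E) = (1/11)(10/11)(10/11) = 0.075131.
Multiplying each by its prior: 1/5 · 0.14648 = 0.029297, 1/5 · 0.14815 = 0.02963, 1/5 · 0.0075131 = 0.0015026, 1/5 · 0.13994 = 0.027988, 1/5 · 0.075131 = 0.015026; these sum to 0.10344.
Therefore the posterior P(urn C | data) = (0.0015026) / (0.10344) = 0.014526.

0.0145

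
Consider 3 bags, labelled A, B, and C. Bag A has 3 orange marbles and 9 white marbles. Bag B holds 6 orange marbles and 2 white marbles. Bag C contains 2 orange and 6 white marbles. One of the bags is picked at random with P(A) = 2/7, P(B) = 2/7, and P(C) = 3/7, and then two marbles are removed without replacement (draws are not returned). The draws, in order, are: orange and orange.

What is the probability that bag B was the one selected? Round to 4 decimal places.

0.8440

The likelihood of the observed sequence under each hypothesis: P(data | bag A) = (3/12)(2/11) = 0.045455; P(data | bag B) = (6/8)(5/7) = 0.53571; P(data | bag C) = (2/8)(1/7) = 0.035714.
Weighting by the prior gives 2/7 · 0.045455 = 0.012987, 2/7 · 0.53571 = 0.15306, 3/7 · 0.035714 = 0.015306; these sum to 0.18135.
By Bayes' rule, P(bag B | data) = (0.15306) / (0.18135) = 0.84399.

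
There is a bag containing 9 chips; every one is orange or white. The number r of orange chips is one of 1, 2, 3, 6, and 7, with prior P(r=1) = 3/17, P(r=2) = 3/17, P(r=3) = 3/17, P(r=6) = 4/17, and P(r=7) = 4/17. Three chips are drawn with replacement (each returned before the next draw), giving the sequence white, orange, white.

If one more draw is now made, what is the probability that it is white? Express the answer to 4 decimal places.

Compute the likelihood of the observed sequence for each case: P(data | r = 1) = (8/9)(1/9)(8/9) = 0.087791; P(data | r = 2) = (7/9)(2/9)(7/9) = 0.13443; P(data | r = 3) = (6/9)(3/9)(6/9) = 0.14815; P(data | r = 6) = (3/9)(6/9)(3/9) = 0.074074; P(data | r = 7) = (2/9)(7/9)(2/9) = 0.038409.
Multiplying each by its prior: 3/17 · 0.087791 = 0.015493, 3/17 · 0.13443 = 0.023723, 3/17 · 0.14815 = 0.026144, 4/17 · 0.074074 = 0.017429, 4/17 · 0.038409 = 0.0090374; with total 0.091826.
The posterior is then P(r = 1 | data) = 0.16872, P(r = 2 | data) = 0.25835, P(r = 3 | data) = 0.28471, P(r = 6 | data) = 0.18981, P(r = 7 | data) = 0.098418.
So P(white next | data) = Σ P(white next | H) P(H | data) = (8/9)(0.16872) + (7/9)(0.25835) + (2/3)(0.28471) + (1/3)(0.18981) + (2/9)(0.098418) = 0.62585.

0.6259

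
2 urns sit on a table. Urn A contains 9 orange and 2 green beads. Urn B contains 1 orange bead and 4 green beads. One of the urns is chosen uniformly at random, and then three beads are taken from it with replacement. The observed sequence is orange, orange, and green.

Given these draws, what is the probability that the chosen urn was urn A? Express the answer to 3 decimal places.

0.792

The likelihood of the observed sequence under each hypothesis: P(data | urn A) = (9/11)(9/11)(2/11) = 0.12171; P(data | urn B) = (1/5)(1/5)(4/5) = 0.032.
The prior-weighted likelihoods are 1/2 · 0.12171 = 0.060856, 1/2 · 0.032 = 0.016; summing to 0.076856.
So P(urn A | data) = (0.060856) / (0.076856) = 0.79182.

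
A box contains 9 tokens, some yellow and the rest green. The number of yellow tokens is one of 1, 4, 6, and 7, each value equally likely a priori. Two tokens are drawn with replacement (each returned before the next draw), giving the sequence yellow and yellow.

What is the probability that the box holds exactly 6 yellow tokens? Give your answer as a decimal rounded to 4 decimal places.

0.3529

Compute the likelihood of the observed sequence for each case: P(data | r = 1) = (1/9)(1/9) = 1/81; P(data | r = 4) = (4/9)(4/9) = 16/81; P(data | r = 6) = (6/9)(6/9) = 4/9; P(data | r = 7) = (7/9)(7/9) = 49/81.
Weighting by the prior gives 1/4 · 1/81 = 1/324, 1/4 · 16/81 = 4/81, 1/4 · 4/9 = 1/9, 1/4 · 49/81 = 49/324; summing to 17/54.
Therefore the posterior P(r = 6 | data) = (1/9) / (17/54) = 6/17.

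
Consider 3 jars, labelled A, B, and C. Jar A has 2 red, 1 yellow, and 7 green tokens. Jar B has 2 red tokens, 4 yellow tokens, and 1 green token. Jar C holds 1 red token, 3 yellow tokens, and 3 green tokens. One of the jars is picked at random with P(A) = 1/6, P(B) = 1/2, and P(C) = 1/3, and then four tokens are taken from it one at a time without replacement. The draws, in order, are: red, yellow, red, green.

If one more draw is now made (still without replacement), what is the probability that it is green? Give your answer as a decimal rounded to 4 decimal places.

0.0886

Compute the likelihood of the observed sequence for each case: P(data | jar A) = (2/10)(1/9)(1/8)(7/7) = 0.0027778; P(data | jar B) = (2/7)(4/6)(1/5)(1/4) = 0.0095238; P(data | jar C) = (1/7)(3/6)(0/5) = 0.
The prior-weighted likelihoods are 1/6 · 0.0027778 = 0.00046296, 1/2 · 0.0095238 = 0.0047619, 1/3 · 0 = 0; summing to 0.0052249.
Dividing through by the total gives posterior P(jar A | data) = 0.088608, P(jar B | data) = 0.91139, P(jar C | data) = 0.
The predictive probability is P(green next | data) = (1)(0.088608) + (0)(0.91139) = 0.088608.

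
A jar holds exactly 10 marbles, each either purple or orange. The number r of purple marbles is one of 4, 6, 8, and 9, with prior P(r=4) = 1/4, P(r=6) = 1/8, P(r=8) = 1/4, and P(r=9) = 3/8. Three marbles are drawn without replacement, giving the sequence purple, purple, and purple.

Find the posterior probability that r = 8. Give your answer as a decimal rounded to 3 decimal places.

0.286

Under each hypothesis, the probability of the observed sequence is: P(data | r = 4) = (4/10)(3/9)(2/8) = 1/30; P(data | r = 6) = (6/10)(5/9)(4/8) = 1/6; P(data | r = 8) = (8/10)(7/9)(6/8) = 7/15; P(data | r = 9) = (9/10)(8/9)(7/8) = 7/10.
Weighting by the prior gives 1/4 · 1/30 = 1/120, 1/8 · 1/6 = 1/48, 1/4 · 7/15 = 7/60, 3/8 · 7/10 = 21/80; these sum to 49/120.
So P(r = 8 | data) = (7/60) / (49/120) = 2/7.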